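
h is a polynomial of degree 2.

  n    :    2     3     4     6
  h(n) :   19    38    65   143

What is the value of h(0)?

5

Write h(n) = an² + bn + c; the 4 given values yield a linear system in the 3 coefficients.
Solving, h(n) = 4n² - n + 5.
Then h(0) = 5.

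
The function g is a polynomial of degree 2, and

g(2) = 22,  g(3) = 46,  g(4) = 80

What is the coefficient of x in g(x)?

-1

Write g(x) = ax² + bx + c; the 3 given values yield a linear system in the 3 coefficients.
Solving, g(x) = 5x² - x + 4.
The coefficient of x is -1.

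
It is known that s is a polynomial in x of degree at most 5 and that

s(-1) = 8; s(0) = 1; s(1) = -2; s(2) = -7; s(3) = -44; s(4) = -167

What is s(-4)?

-247

First differences: -7, -3, -5, -37, -123. Second differences: 4, -2, -32, -86. Third differences: -6, -30, -54. Fourth differences: -24, -24.
Level-4 differences are constant, so s has degree 4.
Fitting a degree-4 polynomial gives s(x) = -x^4 + x³ + 3x² - 6x + 1.
Then s(-4) = -247.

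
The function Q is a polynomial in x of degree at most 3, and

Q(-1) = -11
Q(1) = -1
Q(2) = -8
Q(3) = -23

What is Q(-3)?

Write Q(x) = ax³ + bx² + cx + d; the 4 given values yield a linear system in the 4 coefficients.
Solving, the leading coefficient vanishes, and Q(x) = -4x² + 5x - 2.
Then Q(-3) = -53.

-53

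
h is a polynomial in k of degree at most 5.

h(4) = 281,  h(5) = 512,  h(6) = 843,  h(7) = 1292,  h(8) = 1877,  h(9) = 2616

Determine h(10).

3527

First differences: 231, 331, 449, 585, 739. Second differences: 100, 118, 136, 154. Third differences: 18, 18, 18.
Level-3 differences are constant, so h has degree 3.
Extending the table by one column gives the next first difference 911, so h(10) = 2616 + 911 = 3527.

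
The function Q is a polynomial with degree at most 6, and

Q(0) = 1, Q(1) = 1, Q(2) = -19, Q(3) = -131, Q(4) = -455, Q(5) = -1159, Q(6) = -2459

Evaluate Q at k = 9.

First differences: 0, -20, -112, -324, -704, -1300. Second differences: -20, -92, -212, -380, -596. Third differences: -72, -120, -168, -216. Fourth differences: -48, -48, -48.
Level-4 differences are constant, so Q has degree 4.
Fitting a degree-4 polynomial gives Q(k) = -2k^4 + 4k² - 2k + 1.
Then Q(9) = -12815.

-12815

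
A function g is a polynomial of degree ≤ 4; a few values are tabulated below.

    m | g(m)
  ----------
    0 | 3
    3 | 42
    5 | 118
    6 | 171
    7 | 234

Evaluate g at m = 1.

Write g(m) = am^4 + bm³ + cm² + dm + e; the 5 given values yield a linear system in the 5 coefficients.
Solving, the top 2 coefficients vanish, and g(m) = 5m² - 2m + 3.
Then g(1) = 6.

6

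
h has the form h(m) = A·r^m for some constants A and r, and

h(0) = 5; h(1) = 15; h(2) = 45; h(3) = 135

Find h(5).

1215

Consecutive ratio: 15/5 = 3, and 45/15 = 3, so r = 3.
Then A·3^0 = 5 gives A = 5, and h(m) = 5·3^m.
h(5) = 5·3^5 = 1215.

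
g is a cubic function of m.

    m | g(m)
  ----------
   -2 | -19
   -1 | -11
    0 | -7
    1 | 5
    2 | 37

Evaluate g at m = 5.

First differences: 8, 4, 12, 32. Second differences: -4, 8, 20. Third differences: 12, 12.
Level-3 differences are constant, so g has degree 3.
Fitting a degree-3 polynomial gives g(m) = 2m³ + 4m² + 6m - 7.
Then g(5) = 373.

373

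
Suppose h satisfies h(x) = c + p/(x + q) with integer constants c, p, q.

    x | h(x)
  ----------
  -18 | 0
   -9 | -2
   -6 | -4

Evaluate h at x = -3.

(h(x) − c)(x + q) = p for each data point; the three points give a linear system in c and q, then p follows.
Solving: c = 2, q = 0, p = 36, so h(x) = 2 + 36/(x + 0).
Then h(-3) = 2 + 36/(-3) = -10.

-10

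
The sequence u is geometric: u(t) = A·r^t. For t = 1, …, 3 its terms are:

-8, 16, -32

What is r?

Consecutive ratio: 16/(-8) = -2, and -32/16 = -2, so r = -2.
Then A·(-2)^1 = -8 gives A = 4, and u(t) = 4·(-2)^t.

-2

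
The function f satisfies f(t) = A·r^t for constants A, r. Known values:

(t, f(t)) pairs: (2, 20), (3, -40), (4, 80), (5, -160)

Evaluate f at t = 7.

-640

Consecutive ratio: -40/20 = -2, and 80/(-40) = -2, so r = -2.
Then A·(-2)^2 = 20 gives A = 5, and f(t) = 5·(-2)^t.
f(7) = 5·(-2)^7 = -640.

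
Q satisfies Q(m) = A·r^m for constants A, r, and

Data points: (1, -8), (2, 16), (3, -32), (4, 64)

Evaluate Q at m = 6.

Consecutive ratio: 16/(-8) = -2, and -32/16 = -2, so r = -2.
Then A·(-2)^1 = -8 gives A = 4, and Q(m) = 4·(-2)^m.
Q(6) = 4·(-2)^6 = 256.

256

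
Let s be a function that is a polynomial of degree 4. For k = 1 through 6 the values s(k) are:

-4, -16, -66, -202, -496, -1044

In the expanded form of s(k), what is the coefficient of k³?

2

Write s(k) = ak^4 + bk³ + ck² + dk + e; the 6 given values yield a linear system in the 5 coefficients.
Solving, s(k) = -k^4 + 2k³ - 6k² + 7k - 6.
The coefficient of k³ is 2.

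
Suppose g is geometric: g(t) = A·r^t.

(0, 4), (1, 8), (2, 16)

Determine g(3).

Consecutive ratio: 8/4 = 2, and 16/8 = 2, so r = 2.
Then A·2^0 = 4 gives A = 4, and g(t) = 4·2^t.
g(3) = 4·2^3 = 32.

32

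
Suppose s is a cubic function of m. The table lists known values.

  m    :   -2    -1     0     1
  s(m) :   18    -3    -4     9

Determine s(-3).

Write s(m) = am³ + bm² + cm + d; the 4 given values yield a linear system in the 4 coefficients.
Solving, s(m) = -m³ + 7m² + 7m - 4.
Then s(-3) = 65.

65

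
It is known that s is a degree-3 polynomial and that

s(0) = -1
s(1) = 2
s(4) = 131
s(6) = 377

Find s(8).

807

Write s(k) = ak³ + bk² + ck + d; the 4 given values yield a linear system in the 4 coefficients.
Solving, s(k) = k³ + 5k² - 3k - 1.
Then s(8) = 807.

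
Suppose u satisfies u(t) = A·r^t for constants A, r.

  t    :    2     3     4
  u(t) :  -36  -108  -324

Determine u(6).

-2916

Consecutive ratio: -108/(-36) = 3, and -324/(-108) = 3, so r = 3.
Then A·3^2 = -36 gives A = -4, and u(t) = -4·3^t.
u(6) = -4·3^6 = -2916.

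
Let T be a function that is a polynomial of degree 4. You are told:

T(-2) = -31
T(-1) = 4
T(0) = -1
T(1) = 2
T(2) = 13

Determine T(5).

-626

Write T(m) = am^4 + bm³ + cm² + dm + e; the 5 given values yield a linear system in the 5 coefficients.
Solving, T(m) = -2m^4 + 4m³ + 6m² - 5m - 1.
Then T(5) = -626.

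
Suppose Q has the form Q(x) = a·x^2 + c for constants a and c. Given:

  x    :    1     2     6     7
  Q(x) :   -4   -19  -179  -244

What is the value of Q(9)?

From Q(1) = -4 and Q(2) = -19: 1a + c = -4 and 4a + c = -19.
Subtracting: 3a = -15, so a = -5; then c = -4 − (-5)·1 = 1.
So Q(x) = -5x² + 1, and Q(9) = -404.

-404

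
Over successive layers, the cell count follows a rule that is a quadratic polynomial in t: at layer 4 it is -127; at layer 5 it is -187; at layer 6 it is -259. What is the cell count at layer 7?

-343

Write the value at t as T(t).
Write T(t) = at² + bt + c; the 3 given values yield a linear system in the 3 coefficients.
Solving, T(t) = -6t² - 6t - 7.
Then T(7) = -343.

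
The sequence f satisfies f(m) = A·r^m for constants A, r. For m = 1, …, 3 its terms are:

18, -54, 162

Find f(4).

Consecutive ratio: -54/18 = -3, and 162/(-54) = -3, so r = -3.
Then A·(-3)^1 = 18 gives A = -6, and f(m) = -6·(-3)^m.
f(4) = -6·(-3)^4 = -486.

-486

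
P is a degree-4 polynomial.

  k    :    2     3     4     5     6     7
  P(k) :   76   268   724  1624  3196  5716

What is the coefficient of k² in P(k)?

4

Write P(k) = ak^4 + bk³ + ck² + dk + e; the 6 given values yield a linear system in the 5 coefficients.
Solving, P(k) = 2k^4 + 2k³ + 4k² + 4k + 4.
The coefficient of k² is 4.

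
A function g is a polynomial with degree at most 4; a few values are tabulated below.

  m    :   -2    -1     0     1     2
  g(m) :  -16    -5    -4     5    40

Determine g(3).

119

Write g(m) = am^4 + bm³ + cm² + dm + e; the 5 given values yield a linear system in the 5 coefficients.
Solving, the leading coefficient vanishes, and g(m) = 3m³ + 4m² + 2m - 4.
Then g(3) = 119.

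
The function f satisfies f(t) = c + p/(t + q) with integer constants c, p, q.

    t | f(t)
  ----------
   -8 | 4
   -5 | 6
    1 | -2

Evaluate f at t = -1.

-10

(f(t) − c)(t + q) = p for each data point; the three points give a linear system in c and q, then p follows.
Solving: c = 2, q = 2, p = -12, so f(t) = 2 − 12/(t + 2).
Then f(-1) = 2 − 12/1 = -10.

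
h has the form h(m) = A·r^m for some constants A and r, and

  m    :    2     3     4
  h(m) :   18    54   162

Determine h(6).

1458

Consecutive ratio: 54/18 = 3, and 162/54 = 3, so r = 3.
Then A·3^2 = 18 gives A = 2, and h(m) = 2·3^m.
h(6) = 2·3^6 = 1458.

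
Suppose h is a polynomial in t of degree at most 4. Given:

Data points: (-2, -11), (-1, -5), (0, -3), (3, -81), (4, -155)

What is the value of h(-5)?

Write h(t) = at^4 + bt³ + ct² + dt + e; the 5 given values yield a linear system in the 5 coefficients.
Solving, the leading coefficient vanishes, and h(t) = -t³ - 5t² - 2t - 3.
Then h(-5) = 7.

7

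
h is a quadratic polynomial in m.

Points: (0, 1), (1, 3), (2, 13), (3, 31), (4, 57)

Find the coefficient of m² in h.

Write h(m) = am² + bm + c; the 5 given values yield a linear system in the 3 coefficients.
Solving, h(m) = 4m² - 2m + 1.
The coefficient of m² is 4.

4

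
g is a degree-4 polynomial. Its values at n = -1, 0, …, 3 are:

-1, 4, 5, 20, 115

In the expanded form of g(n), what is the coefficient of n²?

-4

Write g(n) = an^4 + bn³ + cn² + dn + e; the 5 given values yield a linear system in the 5 coefficients.
Solving, g(n) = 2n^4 - n³ - 4n² + 4n + 4.
The coefficient of n² is -4.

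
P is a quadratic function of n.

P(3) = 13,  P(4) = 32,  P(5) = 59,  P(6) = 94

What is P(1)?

Write P(n) = an² + bn + c; the 4 given values yield a linear system in the 3 coefficients.
Solving, P(n) = 4n² - 9n + 4.
Then P(1) = -1.

-1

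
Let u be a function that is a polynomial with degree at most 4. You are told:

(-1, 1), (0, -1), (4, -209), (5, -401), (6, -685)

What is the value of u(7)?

-1079

Write u(x) = ax^4 + bx³ + cx² + dx + e; the 5 given values yield a linear system in the 5 coefficients.
Solving, the leading coefficient vanishes, and u(x) = -3x³ - x² - 1.
Then u(7) = -1079.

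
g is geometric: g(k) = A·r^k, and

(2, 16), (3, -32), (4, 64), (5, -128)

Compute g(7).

-512

Consecutive ratio: -32/16 = -2, and 64/(-32) = -2, so r = -2.
Then A·(-2)^2 = 16 gives A = 4, and g(k) = 4·(-2)^k.
g(7) = 4·(-2)^7 = -512.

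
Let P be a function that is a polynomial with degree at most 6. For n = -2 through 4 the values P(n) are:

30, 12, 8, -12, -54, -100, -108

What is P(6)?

Write P(n) = an^6 + bn^5 + cn^4 + dn³ + en² + pn + q; the 7 given values yield a linear system in the 7 coefficients.
Solving, the top 2 coefficients vanish, and P(n) = n^4 - 3n³ - 9n² - 9n + 8.
Then P(6) = 278.

278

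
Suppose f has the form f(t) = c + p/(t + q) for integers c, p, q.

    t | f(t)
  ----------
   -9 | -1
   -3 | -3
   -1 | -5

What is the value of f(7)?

(f(t) − c)(t + q) = p for each data point; the three points give a linear system in c and q, then p follows.
Solving: c = 1, q = -3, p = 24, so f(t) = 1 + 24/(t − 3).
Then f(7) = 1 + 24/4 = 7.

7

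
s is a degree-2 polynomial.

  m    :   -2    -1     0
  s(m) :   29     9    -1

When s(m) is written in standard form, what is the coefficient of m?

Write s(m) = am² + bm + c; the 3 given values yield a linear system in the 3 coefficients.
Solving, s(m) = 5m² - 5m - 1.
The coefficient of m is -5.

-5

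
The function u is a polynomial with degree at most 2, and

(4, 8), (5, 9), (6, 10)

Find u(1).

First differences: 1, 1.
Level-1 differences are constant, so u has degree 1.
Fitting a degree-1 polynomial gives u(x) = x + 4.
Then u(1) = 5.

5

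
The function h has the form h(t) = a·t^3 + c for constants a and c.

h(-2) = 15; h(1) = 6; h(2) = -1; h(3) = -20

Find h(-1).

8

From h(-2) = 15 and h(1) = 6: -8a + c = 15 and 1a + c = 6.
Subtracting: 9a = -9, so a = -1; then c = 15 − (-1)·(-8) = 7.
So h(t) = -1t³ + 7, and h(-1) = 8.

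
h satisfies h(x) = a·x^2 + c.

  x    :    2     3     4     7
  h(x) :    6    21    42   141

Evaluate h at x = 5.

69

From h(2) = 6 and h(3) = 21: 4a + c = 6 and 9a + c = 21.
Subtracting: 5a = 15, so a = 3; then c = 6 − 3·4 = -6.
So h(x) = 3x² − 6, and h(5) = 69.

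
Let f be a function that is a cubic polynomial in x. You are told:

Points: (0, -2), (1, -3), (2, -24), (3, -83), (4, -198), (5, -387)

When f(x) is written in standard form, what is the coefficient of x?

Write f(x) = ax³ + bx² + cx + d; the 6 given values yield a linear system in the 4 coefficients.
Solving, f(x) = -3x³ - x² + 3x - 2.
The coefficient of x is 3.

3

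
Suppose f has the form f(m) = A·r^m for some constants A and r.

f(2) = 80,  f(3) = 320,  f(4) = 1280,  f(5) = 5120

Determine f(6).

20480

Consecutive ratio: 320/80 = 4, and 1280/320 = 4, so r = 4.
Then A·4^2 = 80 gives A = 5, and f(m) = 5·4^m.
f(6) = 5·4^6 = 20480.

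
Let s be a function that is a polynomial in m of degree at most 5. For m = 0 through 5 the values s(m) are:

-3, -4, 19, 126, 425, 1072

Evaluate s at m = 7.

4274

First differences: -1, 23, 107, 299, 647. Second differences: 24, 84, 192, 348. Third differences: 60, 108, 156. Fourth differences: 48, 48.
Level-4 differences are constant, so s has degree 4.
Fitting a degree-4 polynomial gives s(m) = 2m^4 - 2m³ + 4m² - 5m - 3.
Then s(7) = 4274.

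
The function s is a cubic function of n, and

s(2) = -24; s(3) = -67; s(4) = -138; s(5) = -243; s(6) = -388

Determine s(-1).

-3

Write s(n) = an³ + bn² + cn + d; the 5 given values yield a linear system in the 4 coefficients.
Solving, s(n) = -n³ - 5n² + n + 2.
Then s(-1) = -3.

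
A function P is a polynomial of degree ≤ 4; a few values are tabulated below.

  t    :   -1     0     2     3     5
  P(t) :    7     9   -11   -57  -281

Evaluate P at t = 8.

Write P(t) = at^4 + bt³ + ct² + dt + e; the 5 given values yield a linear system in the 5 coefficients.
Solving, the leading coefficient vanishes, and P(t) = -2t³ - 2t² + 2t + 9.
Then P(8) = -1127.

-1127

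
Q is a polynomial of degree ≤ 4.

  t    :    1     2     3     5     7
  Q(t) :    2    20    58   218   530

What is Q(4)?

122

Write Q(t) = at^4 + bt³ + ct² + dt + e; the 5 given values yield a linear system in the 5 coefficients.
Solving, the leading coefficient vanishes, and Q(t) = t³ + 4t² - t - 2.
Then Q(4) = 122.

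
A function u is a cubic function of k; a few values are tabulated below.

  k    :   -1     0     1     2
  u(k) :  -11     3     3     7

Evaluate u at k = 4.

99

Write u(k) = ak³ + bk² + ck + d; the 4 given values yield a linear system in the 4 coefficients.
Solving, u(k) = 3k³ - 7k² + 4k + 3.
Then u(4) = 99.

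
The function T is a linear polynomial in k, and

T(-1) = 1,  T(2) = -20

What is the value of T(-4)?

22

Write T(k) = ak + b; the 2 given values yield a linear system in the 2 coefficients.
Solving, T(k) = -7k - 6.
Then T(-4) = 22.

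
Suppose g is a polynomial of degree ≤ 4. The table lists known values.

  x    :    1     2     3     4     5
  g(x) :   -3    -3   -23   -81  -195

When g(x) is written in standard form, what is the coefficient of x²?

8

First differences: 0, -20, -58, -114. Second differences: -20, -38, -56. Third differences: -18, -18.
Level-3 differences are constant, so g has degree 3.
Fitting a degree-3 polynomial gives g(x) = -3x³ + 8x² - 3x - 5.
The coefficient of x² is 8.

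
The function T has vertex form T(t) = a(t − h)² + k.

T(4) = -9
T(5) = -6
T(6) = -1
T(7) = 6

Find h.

3

First differences 3, 5, 7; second difference 2 = 2a, so a = 1.
Expanding, the t-coefficient is −2ah = -2h; matching it to the data gives h = 3, and then k = -10.
So T(t) = 1(t − 3)² − 10.
Hence h = 3.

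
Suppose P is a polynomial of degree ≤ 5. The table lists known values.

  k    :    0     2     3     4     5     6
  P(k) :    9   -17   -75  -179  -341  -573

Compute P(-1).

1

Write P(k) = ak^5 + bk^4 + ck³ + dk² + ek + p; the 6 given values yield a linear system in the 6 coefficients.
Solving, the top 2 coefficients vanish, and P(k) = -2k³ - 5k² + 5k + 9.
Then P(-1) = 1.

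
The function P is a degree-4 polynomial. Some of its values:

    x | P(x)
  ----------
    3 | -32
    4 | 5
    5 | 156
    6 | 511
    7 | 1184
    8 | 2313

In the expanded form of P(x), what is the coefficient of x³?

First differences: 37, 151, 355, 673, 1129. Second differences: 114, 204, 318, 456. Third differences: 90, 114, 138. Fourth differences: 24, 24.
Level-4 differences are constant, so P has degree 4.
Fitting a degree-4 polynomial gives P(x) = x^4 - 3x³ - 4x² + x + 1.
The coefficient of x³ is -3.

-3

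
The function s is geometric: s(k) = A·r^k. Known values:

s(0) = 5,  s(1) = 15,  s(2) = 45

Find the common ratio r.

Consecutive ratio: 15/5 = 3, and 45/15 = 3, so r = 3.
Then A·3^0 = 5 gives A = 5, and s(k) = 5·3^k.

3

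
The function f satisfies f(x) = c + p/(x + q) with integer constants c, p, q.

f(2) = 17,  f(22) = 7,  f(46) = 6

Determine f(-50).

4

(f(x) − c)(x + q) = p for each data point; the three points give a linear system in c and q, then p follows.
Solving: c = 5, q = 2, p = 48, so f(x) = 5 + 48/(x + 2).
Then f(-50) = 5 + 48/(-48) = 4.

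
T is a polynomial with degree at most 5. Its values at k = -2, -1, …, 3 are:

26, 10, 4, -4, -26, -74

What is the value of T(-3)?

Write T(k) = ak^5 + bk^4 + ck³ + dk² + ek + p; the 6 given values yield a linear system in the 6 coefficients.
Solving, the top 2 coefficients vanish, and T(k) = -2k³ - k² - 5k + 4.
Then T(-3) = 64.

64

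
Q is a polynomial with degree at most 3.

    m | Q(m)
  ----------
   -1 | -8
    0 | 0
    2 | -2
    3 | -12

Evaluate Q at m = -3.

-42

Write Q(m) = am³ + bm² + cm + d; the 4 given values yield a linear system in the 4 coefficients.
Solving, the leading coefficient vanishes, and Q(m) = -3m² + 5m.
Then Q(-3) = -42.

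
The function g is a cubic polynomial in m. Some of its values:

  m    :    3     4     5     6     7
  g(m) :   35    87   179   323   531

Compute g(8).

First differences: 52, 92, 144, 208. Second differences: 40, 52, 64. Third differences: 12, 12.
Level-3 differences are constant, so g has degree 3.
Extending the table by one column gives the next first difference 284, so g(8) = 531 + 284 = 815.

815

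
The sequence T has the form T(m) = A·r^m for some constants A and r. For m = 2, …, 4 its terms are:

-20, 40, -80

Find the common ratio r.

-2

Consecutive ratio: 40/(-20) = -2, and -80/40 = -2, so r = -2.
Then A·(-2)^2 = -20 gives A = -5, and T(m) = -5·(-2)^m.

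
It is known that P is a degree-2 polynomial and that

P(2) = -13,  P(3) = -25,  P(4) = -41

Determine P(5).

Write P(n) = an² + bn + c; the 3 given values yield a linear system in the 3 coefficients.
Solving, P(n) = -2n² - 2n - 1.
Then P(5) = -61.

-61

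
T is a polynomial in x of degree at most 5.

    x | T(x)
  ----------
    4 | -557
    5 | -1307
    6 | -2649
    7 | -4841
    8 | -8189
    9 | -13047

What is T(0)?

First differences: -750, -1342, -2192, -3348, -4858. Second differences: -592, -850, -1156, -1510. Third differences: -258, -306, -354. Fourth differences: -48, -48.
Level-4 differences are constant, so T has degree 4.
Fitting a degree-4 polynomial gives T(x) = -2x^4 + x³ - 9x² + 8x + 3.
The constant term is T(0) = 3.

3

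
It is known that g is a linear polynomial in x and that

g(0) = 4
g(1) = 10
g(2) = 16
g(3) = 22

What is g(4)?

First differences: 6, 6, 6.
Level-1 differences are constant, so g has degree 1.
Extending the table by one column gives the next first difference 6, so g(4) = 22 + 6 = 28.

28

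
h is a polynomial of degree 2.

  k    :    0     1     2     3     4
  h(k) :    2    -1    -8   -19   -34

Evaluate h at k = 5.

First differences: -3, -7, -11, -15. Second differences: -4, -4, -4.
Level-2 differences are constant, so h has degree 2.
Fitting a degree-2 polynomial gives h(k) = -2k² - k + 2.
Then h(5) = -53.

-53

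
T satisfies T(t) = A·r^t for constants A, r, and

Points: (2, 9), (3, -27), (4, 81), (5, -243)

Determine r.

Consecutive ratio: -27/9 = -3, and 81/(-27) = -3, so r = -3.
Then A·(-3)^2 = 9 gives A = 1, and T(t) = 1·(-3)^t.

-3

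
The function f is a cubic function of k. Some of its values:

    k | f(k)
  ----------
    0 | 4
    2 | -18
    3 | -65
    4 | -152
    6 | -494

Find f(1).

Write f(k) = ak³ + bk² + ck + d; the 5 given values yield a linear system in the 4 coefficients.
Solving, f(k) = -2k³ - 2k² + k + 4.
Then f(1) = 1.

1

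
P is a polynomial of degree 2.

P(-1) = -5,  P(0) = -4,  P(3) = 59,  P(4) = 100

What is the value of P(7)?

Write P(m) = am² + bm + c; the 4 given values yield a linear system in the 3 coefficients.
Solving, P(m) = 5m² + 6m - 4.
Then P(7) = 283.

283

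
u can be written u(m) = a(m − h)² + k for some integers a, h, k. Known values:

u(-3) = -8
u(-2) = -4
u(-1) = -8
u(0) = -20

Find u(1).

-40

First differences 4, -4, -12; second difference -8 = 2a, so a = -4.
Expanding, the m-coefficient is −2ah = 8h; matching it to the data gives h = -2, and then k = -4.
So u(m) = -4(m + 2)² − 4.
u(1) = -4·3² − 4 = -40.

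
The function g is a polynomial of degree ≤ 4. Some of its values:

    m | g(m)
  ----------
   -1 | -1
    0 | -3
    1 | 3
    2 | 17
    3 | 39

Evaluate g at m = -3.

27

Write g(m) = am^4 + bm³ + cm² + dm + e; the 5 given values yield a linear system in the 5 coefficients.
Solving, the top 2 coefficients vanish, and g(m) = 4m² + 2m - 3.
Then g(-3) = 27.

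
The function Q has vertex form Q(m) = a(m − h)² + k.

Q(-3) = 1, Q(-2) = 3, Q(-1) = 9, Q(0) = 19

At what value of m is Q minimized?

First differences 2, 6, 10; second difference 4 = 2a, so a = 2.
Expanding, the m-coefficient is −2ah = -4h; matching it to the data gives h = -3, and then k = 1.
So Q(m) = 2(m + 3)² + 1.
Hence h = -3.

-3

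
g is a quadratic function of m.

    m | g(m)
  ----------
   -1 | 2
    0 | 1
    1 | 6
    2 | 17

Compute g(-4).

41

Write g(m) = am² + bm + c; the 4 given values yield a linear system in the 3 coefficients.
Solving, g(m) = 3m² + 2m + 1.
Then g(-4) = 41.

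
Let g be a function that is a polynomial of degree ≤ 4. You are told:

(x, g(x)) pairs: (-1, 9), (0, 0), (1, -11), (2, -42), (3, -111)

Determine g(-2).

Write g(x) = ax^4 + bx³ + cx² + dx + e; the 5 given values yield a linear system in the 5 coefficients.
Solving, the leading coefficient vanishes, and g(x) = -3x³ - x² - 7x.
Then g(-2) = 34.

34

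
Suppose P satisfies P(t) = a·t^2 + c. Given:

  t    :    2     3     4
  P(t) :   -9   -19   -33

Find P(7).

From P(2) = -9 and P(3) = -19: 4a + c = -9 and 9a + c = -19.
Subtracting: 5a = -10, so a = -2; then c = -9 − (-2)·4 = -1.
So P(t) = -2t² − 1, and P(7) = -99.

-99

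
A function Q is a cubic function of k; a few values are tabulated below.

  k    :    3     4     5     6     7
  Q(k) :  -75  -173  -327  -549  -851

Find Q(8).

First differences: -98, -154, -222, -302. Second differences: -56, -68, -80. Third differences: -12, -12.
Level-3 differences are constant, so Q has degree 3.
Fitting a degree-3 polynomial gives Q(k) = -2k³ - 4k² + 4k + 3.
Then Q(8) = -1245.

-1245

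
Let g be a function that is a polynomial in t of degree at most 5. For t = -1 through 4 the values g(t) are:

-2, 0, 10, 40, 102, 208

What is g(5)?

First differences: 2, 10, 30, 62, 106. Second differences: 8, 20, 32, 44. Third differences: 12, 12, 12.
Level-3 differences are constant, so g has degree 3.
Fitting a degree-3 polynomial gives g(t) = 2t³ + 4t² + 4t.
Then g(5) = 370.

370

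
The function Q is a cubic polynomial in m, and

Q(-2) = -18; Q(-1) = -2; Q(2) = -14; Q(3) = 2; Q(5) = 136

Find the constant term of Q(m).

Write Q(m) = am³ + bm² + cm + d; the 5 given values yield a linear system in the 4 coefficients.
Solving, Q(m) = 2m³ - 3m² - 7m - 4.
The constant term is Q(0) = -4.

-4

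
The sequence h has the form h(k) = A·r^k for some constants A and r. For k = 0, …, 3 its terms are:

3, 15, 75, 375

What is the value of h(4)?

1875

Consecutive ratio: 15/3 = 5, and 75/15 = 5, so r = 5.
Then A·5^0 = 3 gives A = 3, and h(k) = 3·5^k.
h(4) = 3·5^4 = 1875.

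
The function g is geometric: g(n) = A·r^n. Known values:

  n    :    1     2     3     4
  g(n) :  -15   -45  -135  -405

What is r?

Consecutive ratio: -45/(-15) = 3, and -135/(-45) = 3, so r = 3.
Then A·3^1 = -15 gives A = -5, and g(n) = -5·3^n.

3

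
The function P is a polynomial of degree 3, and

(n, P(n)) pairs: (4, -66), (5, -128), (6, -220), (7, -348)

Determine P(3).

Write P(n) = an³ + bn² + cn + d; the 4 given values yield a linear system in the 4 coefficients.
Solving, P(n) = -n³ - n + 2.
Then P(3) = -28.

-28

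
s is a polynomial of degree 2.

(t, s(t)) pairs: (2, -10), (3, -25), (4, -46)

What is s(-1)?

Write s(t) = at² + bt + c; the 3 given values yield a linear system in the 3 coefficients.
Solving, s(t) = -3t² + 2.
Then s(-1) = -1.

-1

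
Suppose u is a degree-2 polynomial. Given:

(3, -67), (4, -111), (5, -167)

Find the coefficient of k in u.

-2

Write u(k) = ak² + bk + c; the 3 given values yield a linear system in the 3 coefficients.
Solving, u(k) = -6k² - 2k - 7.
The coefficient of k is -2.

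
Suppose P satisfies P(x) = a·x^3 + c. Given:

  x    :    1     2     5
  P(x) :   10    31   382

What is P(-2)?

From P(1) = 10 and P(2) = 31: 1a + c = 10 and 8a + c = 31.
Subtracting: 7a = 21, so a = 3; then c = 10 − 3·1 = 7.
So P(x) = 3x³ + 7, and P(-2) = -17.

-17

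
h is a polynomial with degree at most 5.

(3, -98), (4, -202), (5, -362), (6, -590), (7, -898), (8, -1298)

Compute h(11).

Write h(n) = an^5 + bn^4 + cn³ + dn² + en + p; the 6 given values yield a linear system in the 6 coefficients.
Solving, the top 2 coefficients vanish, and h(n) = -2n³ - 4n² - 2n - 2.
Then h(11) = -3170.

-3170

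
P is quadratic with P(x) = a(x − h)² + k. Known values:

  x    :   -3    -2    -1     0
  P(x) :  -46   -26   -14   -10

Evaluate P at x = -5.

First differences 20, 12, 4; second difference -8 = 2a, so a = -4.
Expanding, the x-coefficient is −2ah = 8h; matching it to the data gives h = 0, and then k = -10.
So P(x) = -4(x + 0)² − 10.
P(-5) = -4·(-5)² − 10 = -110.

-110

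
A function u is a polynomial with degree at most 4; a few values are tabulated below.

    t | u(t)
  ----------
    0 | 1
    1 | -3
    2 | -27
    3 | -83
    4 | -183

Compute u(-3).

Write u(t) = at^4 + bt³ + ct² + dt + e; the 5 given values yield a linear system in the 5 coefficients.
Solving, the leading coefficient vanishes, and u(t) = -2t³ - 4t² + 2t + 1.
Then u(-3) = 13.

13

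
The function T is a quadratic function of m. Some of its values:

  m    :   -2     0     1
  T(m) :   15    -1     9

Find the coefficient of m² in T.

Write T(m) = am² + bm + c; the 3 given values yield a linear system in the 3 coefficients.
Solving, T(m) = 6m² + 4m - 1.
The coefficient of m² is 6.

6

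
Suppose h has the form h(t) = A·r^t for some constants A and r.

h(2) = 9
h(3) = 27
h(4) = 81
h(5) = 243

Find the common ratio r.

3

Consecutive ratio: 27/9 = 3, and 81/27 = 3, so r = 3.
Then A·3^2 = 9 gives A = 1, and h(t) = 1·3^t.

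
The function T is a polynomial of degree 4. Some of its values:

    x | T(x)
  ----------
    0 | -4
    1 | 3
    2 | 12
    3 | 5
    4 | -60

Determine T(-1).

-15

Write T(x) = ax^4 + bx³ + cx² + dx + e; the 5 given values yield a linear system in the 5 coefficients.
Solving, T(x) = -x^4 + 3x³ - x² + 6x - 4.
Then T(-1) = -15.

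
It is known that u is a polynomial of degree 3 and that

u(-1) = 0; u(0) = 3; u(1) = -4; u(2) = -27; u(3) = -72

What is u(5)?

-252

Write u(n) = an³ + bn² + cn + d; the 5 given values yield a linear system in the 4 coefficients.
Solving, u(n) = -n³ - 5n² - n + 3.
Then u(5) = -252.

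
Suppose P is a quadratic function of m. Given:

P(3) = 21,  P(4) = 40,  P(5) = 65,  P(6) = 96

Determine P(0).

Write P(m) = am² + bm + c; the 4 given values yield a linear system in the 3 coefficients.
Solving, P(m) = 3m² - 2m.
Then P(0) = 0.

0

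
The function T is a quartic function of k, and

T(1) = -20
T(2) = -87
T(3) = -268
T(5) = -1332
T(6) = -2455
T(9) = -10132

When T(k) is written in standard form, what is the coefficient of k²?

-8

Write T(k) = ak^4 + bk³ + ck² + dk + e; the 6 given values yield a linear system in the 5 coefficients.
Solving, T(k) = -k^4 - 4k³ - 8k² - 7.
The coefficient of k² is -8.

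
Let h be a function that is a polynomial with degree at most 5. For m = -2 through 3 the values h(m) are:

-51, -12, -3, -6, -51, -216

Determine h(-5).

-1248

Write h(m) = am^5 + bm^4 + cm³ + dm² + em + p; the 6 given values yield a linear system in the 6 coefficients.
Solving, the leading coefficient vanishes, and h(m) = -2m^4 - m³ - 4m² + 4m - 3.
Then h(-5) = -1248.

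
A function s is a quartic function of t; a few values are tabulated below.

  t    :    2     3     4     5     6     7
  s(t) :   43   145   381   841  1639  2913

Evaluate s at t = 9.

Write s(t) = at^4 + bt³ + ct² + dt + e; the 6 given values yield a linear system in the 5 coefficients.
Solving, s(t) = t^4 + t³ + 3t² + 3t + 1.
Then s(9) = 7561.

7561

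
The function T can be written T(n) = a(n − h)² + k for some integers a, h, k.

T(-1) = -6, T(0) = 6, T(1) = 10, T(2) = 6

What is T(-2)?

First differences 12, 4, -4; second difference -8 = 2a, so a = -4.
Expanding, the n-coefficient is −2ah = 8h; matching it to the data gives h = 1, and then k = 10.
So T(n) = -4(n − 1)² + 10.
T(-2) = -4·(-3)² + 10 = -26.

-26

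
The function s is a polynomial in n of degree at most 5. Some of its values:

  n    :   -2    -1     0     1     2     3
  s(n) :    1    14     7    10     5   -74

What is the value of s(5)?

Write s(n) = an^5 + bn^4 + cn³ + dn² + en + p; the 6 given values yield a linear system in the 6 coefficients.
Solving, the leading coefficient vanishes, and s(n) = -2n^4 + n³ + 7n² - 3n + 7.
Then s(5) = -958.

-958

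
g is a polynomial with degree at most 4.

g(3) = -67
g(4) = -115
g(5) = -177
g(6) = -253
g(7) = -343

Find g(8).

-447

Write g(x) = ax^4 + bx³ + cx² + dx + e; the 5 given values yield a linear system in the 5 coefficients.
Solving, the top 2 coefficients vanish, and g(x) = -7x² + x - 7.
Then g(8) = -447.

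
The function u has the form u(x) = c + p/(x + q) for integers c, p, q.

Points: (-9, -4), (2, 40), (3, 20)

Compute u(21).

(u(x) − c)(x + q) = p for each data point; the three points give a linear system in c and q, then p follows.
Solving: c = 0, q = -1, p = 40, so u(x) = 40/(x − 1).
Then u(21) = 0 + 40/20 = 2.

2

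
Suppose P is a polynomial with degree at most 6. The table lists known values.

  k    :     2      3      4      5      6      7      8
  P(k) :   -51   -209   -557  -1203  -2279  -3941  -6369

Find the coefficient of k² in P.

-4

First differences: -158, -348, -646, -1076, -1662, -2428. Second differences: -190, -298, -430, -586, -766. Third differences: -108, -132, -156, -180. Fourth differences: -24, -24, -24.
Level-4 differences are constant, so P has degree 4.
Fitting a degree-4 polynomial gives P(k) = -k^4 - 4k³ - 4k² + 3k + 7.
The coefficient of k² is -4.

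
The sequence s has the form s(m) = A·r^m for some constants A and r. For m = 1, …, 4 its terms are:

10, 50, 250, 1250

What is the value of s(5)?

6250

Consecutive ratio: 50/10 = 5, and 250/50 = 5, so r = 5.
Then A·5^1 = 10 gives A = 2, and s(m) = 2·5^m.
s(5) = 2·5^5 = 6250.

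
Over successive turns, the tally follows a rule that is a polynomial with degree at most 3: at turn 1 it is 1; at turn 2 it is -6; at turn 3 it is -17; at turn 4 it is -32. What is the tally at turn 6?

Write the value at x as P(x).
Write P(x) = ax³ + bx² + cx + d; the 4 given values yield a linear system in the 4 coefficients.
Solving, the leading coefficient vanishes, and P(x) = -2x² - x + 4.
Then P(6) = -74.

-74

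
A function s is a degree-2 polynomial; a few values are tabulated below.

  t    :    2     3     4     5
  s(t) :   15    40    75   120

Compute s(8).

315

First differences: 25, 35, 45. Second differences: 10, 10.
Level-2 differences are constant, so s has degree 2.
Fitting a degree-2 polynomial gives s(t) = 5t² - 5.
Then s(8) = 315.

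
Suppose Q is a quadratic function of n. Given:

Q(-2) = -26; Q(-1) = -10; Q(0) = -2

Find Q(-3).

Write Q(n) = an² + bn + c; the 3 given values yield a linear system in the 3 coefficients.
Solving, Q(n) = -4n² + 4n - 2.
Then Q(-3) = -50.

-50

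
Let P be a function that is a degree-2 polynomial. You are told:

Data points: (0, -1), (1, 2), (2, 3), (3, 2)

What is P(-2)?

-13

Write P(t) = at² + bt + c; the 4 given values yield a linear system in the 3 coefficients.
Solving, P(t) = -t² + 4t - 1.
Then P(-2) = -13.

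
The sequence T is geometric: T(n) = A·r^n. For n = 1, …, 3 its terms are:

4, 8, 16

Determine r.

Consecutive ratio: 8/4 = 2, and 16/8 = 2, so r = 2.
Then A·2^1 = 4 gives A = 2, and T(n) = 2·2^n.

2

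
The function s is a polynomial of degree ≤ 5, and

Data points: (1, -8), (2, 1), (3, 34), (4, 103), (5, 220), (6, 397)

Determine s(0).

-5

Write s(n) = an^5 + bn^4 + cn³ + dn² + en + p; the 6 given values yield a linear system in the 6 coefficients.
Solving, the top 2 coefficients vanish, and s(n) = 2n³ - 5n - 5.
Then s(0) = -5.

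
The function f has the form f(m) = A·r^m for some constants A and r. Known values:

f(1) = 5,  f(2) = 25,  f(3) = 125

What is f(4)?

625

Consecutive ratio: 25/5 = 5, and 125/25 = 5, so r = 5.
Then A·5^1 = 5 gives A = 1, and f(m) = 1·5^m.
f(4) = 1·5^4 = 625.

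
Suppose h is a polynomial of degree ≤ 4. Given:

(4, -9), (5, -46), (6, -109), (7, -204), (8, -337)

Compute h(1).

First differences: -37, -63, -95, -133. Second differences: -26, -32, -38. Third differences: -6, -6.
Level-3 differences are constant, so h has degree 3.
Fitting a degree-3 polynomial gives h(n) = -n³ + 2n² + 6n - 1.
Then h(1) = 6.

6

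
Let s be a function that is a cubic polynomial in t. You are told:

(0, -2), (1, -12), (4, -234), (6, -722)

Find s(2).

Write s(t) = at³ + bt² + ct + d; the 4 given values yield a linear system in the 4 coefficients.
Solving, s(t) = -3t³ - t² - 6t - 2.
Then s(2) = -42.

-42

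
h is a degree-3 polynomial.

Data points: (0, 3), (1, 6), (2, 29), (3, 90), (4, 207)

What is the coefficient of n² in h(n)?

1

First differences: 3, 23, 61, 117. Second differences: 20, 38, 56. Third differences: 18, 18.
Level-3 differences are constant, so h has degree 3.
Fitting a degree-3 polynomial gives h(n) = 3n³ + n² - n + 3.
The coefficient of n² is 1.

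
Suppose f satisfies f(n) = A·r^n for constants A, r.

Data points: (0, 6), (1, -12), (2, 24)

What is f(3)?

Consecutive ratio: -12/6 = -2, and 24/(-12) = -2, so r = -2.
Then A·(-2)^0 = 6 gives A = 6, and f(n) = 6·(-2)^n.
f(3) = 6·(-2)^3 = -48.

-48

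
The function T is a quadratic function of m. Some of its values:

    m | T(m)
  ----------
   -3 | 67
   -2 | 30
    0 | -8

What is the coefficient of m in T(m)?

Write T(m) = am² + bm + c; the 3 given values yield a linear system in the 3 coefficients.
Solving, T(m) = 6m² - 7m - 8.
The coefficient of m is -7.

-7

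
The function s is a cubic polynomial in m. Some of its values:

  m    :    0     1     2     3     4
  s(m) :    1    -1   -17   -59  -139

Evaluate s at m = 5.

Write s(m) = am³ + bm² + cm + d; the 5 given values yield a linear system in the 4 coefficients.
Solving, s(m) = -2m³ - m² + m + 1.
Then s(5) = -269.

-269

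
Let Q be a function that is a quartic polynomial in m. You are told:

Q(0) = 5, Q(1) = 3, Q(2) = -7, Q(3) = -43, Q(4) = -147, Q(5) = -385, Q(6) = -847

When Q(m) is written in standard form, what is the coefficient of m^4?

-1

First differences: -2, -10, -36, -104, -238, -462. Second differences: -8, -26, -68, -134, -224. Third differences: -18, -42, -66, -90. Fourth differences: -24, -24, -24.
Level-4 differences are constant, so Q has degree 4.
Fitting a degree-4 polynomial gives Q(m) = -m^4 + 3m³ - 6m² + 2m + 5.
The coefficient of m^4 is -1.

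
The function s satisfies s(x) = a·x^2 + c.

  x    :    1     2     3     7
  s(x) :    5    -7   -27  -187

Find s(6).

From s(1) = 5 and s(2) = -7: 1a + c = 5 and 4a + c = -7.
Subtracting: 3a = -12, so a = -4; then c = 5 − (-4)·1 = 9.
So s(x) = -4x² + 9, and s(6) = -135.

-135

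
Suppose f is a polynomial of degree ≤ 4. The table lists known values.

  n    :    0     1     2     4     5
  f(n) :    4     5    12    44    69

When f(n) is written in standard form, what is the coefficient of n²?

3

Write f(n) = an^4 + bn³ + cn² + dn + e; the 5 given values yield a linear system in the 5 coefficients.
Solving, the top 2 coefficients vanish, and f(n) = 3n² - 2n + 4.
The coefficient of n² is 3.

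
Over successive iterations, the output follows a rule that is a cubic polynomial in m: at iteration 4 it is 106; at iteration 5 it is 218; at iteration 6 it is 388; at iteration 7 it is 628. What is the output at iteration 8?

950

Write the value at m as u(m).
Write u(m) = am³ + bm² + cm + d; the 4 given values yield a linear system in the 4 coefficients.
Solving, u(m) = 2m³ - m² - m - 2.
Then u(8) = 950.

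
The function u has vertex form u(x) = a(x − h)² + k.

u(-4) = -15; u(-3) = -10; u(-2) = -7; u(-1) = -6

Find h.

-1

First differences 5, 3, 1; second difference -2 = 2a, so a = -1.
Expanding, the x-coefficient is −2ah = 2h; matching it to the data gives h = -1, and then k = -6.
So u(x) = -1(x + 1)² − 6.
Hence h = -1.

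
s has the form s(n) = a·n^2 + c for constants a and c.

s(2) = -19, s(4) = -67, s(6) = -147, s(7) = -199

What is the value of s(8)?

-259

From s(2) = -19 and s(4) = -67: 4a + c = -19 and 16a + c = -67.
Subtracting: 12a = -48, so a = -4; then c = -19 − (-4)·4 = -3.
So s(n) = -4n² − 3, and s(8) = -259.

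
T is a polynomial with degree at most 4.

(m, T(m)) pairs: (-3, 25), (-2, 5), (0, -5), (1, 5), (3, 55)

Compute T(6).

205

Write T(m) = am^4 + bm³ + cm² + dm + e; the 5 given values yield a linear system in the 5 coefficients.
Solving, the top 2 coefficients vanish, and T(m) = 5m² + 5m - 5.
Then T(6) = 205.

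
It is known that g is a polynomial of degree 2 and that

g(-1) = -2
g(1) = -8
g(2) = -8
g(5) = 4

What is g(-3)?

Write g(m) = am² + bm + c; the 4 given values yield a linear system in the 3 coefficients.
Solving, g(m) = m² - 3m - 6.
Then g(-3) = 12.

12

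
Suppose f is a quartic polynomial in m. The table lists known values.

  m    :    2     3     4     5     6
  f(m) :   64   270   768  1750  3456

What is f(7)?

6174

Write f(m) = am^4 + bm³ + cm² + dm + e; the 5 given values yield a linear system in the 5 coefficients.
Solving, f(m) = 2m^4 + 4m³.
Then f(7) = 6174.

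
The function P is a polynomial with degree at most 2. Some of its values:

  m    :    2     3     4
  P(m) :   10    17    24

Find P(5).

31

First differences: 7, 7.
Level-1 differences are constant, so P has degree 1.
Extending the table by one column gives the next first difference 7, so P(5) = 24 + 7 = 31.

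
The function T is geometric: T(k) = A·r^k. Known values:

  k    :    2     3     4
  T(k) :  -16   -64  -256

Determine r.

Consecutive ratio: -64/(-16) = 4, and -256/(-64) = 4, so r = 4.
Then A·4^2 = -16 gives A = -1, and T(k) = -1·4^k.

4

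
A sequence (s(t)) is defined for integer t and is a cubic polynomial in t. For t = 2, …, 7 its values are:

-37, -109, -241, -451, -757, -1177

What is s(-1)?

-1

First differences: -72, -132, -210, -306, -420. Second differences: -60, -78, -96, -114. Third differences: -18, -18, -18.
Level-3 differences are constant, so s has degree 3.
Fitting a degree-3 polynomial gives s(t) = -3t³ - 3t² - 1.
Then s(-1) = -1.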